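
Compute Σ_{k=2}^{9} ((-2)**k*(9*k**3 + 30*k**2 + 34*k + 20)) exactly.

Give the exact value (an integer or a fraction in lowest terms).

Σ = -3483480

Compute t_(k+1)/t_k: get 2*(-9*k**3 - 57*k**2 - 121*k - 93)/(9*k**3 + 30*k**2 + 34*k + 20).
A = -2, B = 1, C = k**3 + 10*k**2/3 + 34*k/9 + 20/9.
Set up (-2)·f(k+1) − (1)·f(k) − (k**3 + 10*k**2/3 + 34*k/9 + 20/9) = 0.
From deg A=0, deg B=0, deg C=3: d=3.
Coefficient equations give f(k) = -(3*k**3 + 4*k**2 + 2)/9.
R(k) = B(k−1)·f(k)/C(k) = -(3*k**3 + 4*k**2 + 2)/((k + 2)*(9*k**2 + 12*k + 10)); s_k = R·t_k = (-2)**k*(-3*k**3 - 4*k**2 - 2).
Check: Δs_k = (-2)**k*(9*k**3 + 30*k**2 + 34*k + 20). ✓
Telescoping: Σ = s_(10) − s_(2) = -3483648 − (-168) = -3483480.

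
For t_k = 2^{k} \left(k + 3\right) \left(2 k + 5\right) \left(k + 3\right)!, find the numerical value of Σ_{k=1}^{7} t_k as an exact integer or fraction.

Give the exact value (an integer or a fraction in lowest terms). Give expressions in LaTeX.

Σ = 91968307104

Ratio r(k) = (k + 4)**2*(4*k + 14)/((k + 3)*(2*k + 5)).
Factor: A=2*k + 8; B=1; C=k**2 + 11*k/2 + 15/2.
f must satisfy (2*k + 8)·f(k+1) − (1)·f(k) = k**2 + 11*k/2 + 15/2.
Degrees (1,0,2) ⇒ d ≤ 1.
Match coefficients ⇒ f(k) = (k + 1)/2.
Certificate R = B(k−1)f/C = (k + 1)/((k + 3)*(2*k + 5)) gives s_k = 2**k*(k + 1)*factorial(k + 3).
s_(k+1) − s_k = 2**k*(k + 3)*(2*k + 5)*factorial(k + 3) = t_k.
Sum = s_(8) − s_(1); s_(8) = 91968307200, s_(1) = 96 ⇒ 91968307104.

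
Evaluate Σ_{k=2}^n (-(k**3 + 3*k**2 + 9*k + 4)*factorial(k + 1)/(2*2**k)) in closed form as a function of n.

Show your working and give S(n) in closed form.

S(n) = 2**(-n - 1)*(27*2**n - n**4*factorial(n) - 6*n**3*factorial(n) - 16*n**2*factorial(n) - 21*n*factorial(n) - 10*factorial(n))

Compute t_(k+1)/t_k: get (k**4 + 8*k**3 + 30*k**2 + 53*k + 34)/(2*(k**3 + 3*k**2 + 9*k + 4)).
A = k/2 + 1, B = 1, C = k**3 + 3*k**2 + 9*k + 4.
Need (k/2 + 1)·f(k+1) − (1)·f(k) = k**3 + 3*k**2 + 9*k + 4.
d = 2 from the (1,0,3) case.
Solve for f: f(k) = 2*(k**2 + k + 3) (degree 2 ≤ 2).
Certificate R = B(k−1)f/C = 2*(k**2 + k + 3)/(k**3 + 3*k**2 + 9*k + 4) gives s_k = -(k**2 + k + 3)*factorial(k + 1)/2**k.
Δs = -(k**3 + 3*k**2 + 9*k + 4)*factorial(k + 1)/(2*2**k), as required.
Telescope: S(n) = s_(n+1) − s_(2) = -2**(-n - 1)*(n**2 + 3*n + 5)*factorial(n + 2) − (-27/2) = 2**(-n - 1)*(27*2**n - n**4*factorial(n) - 6*n**3*factorial(n) - 16*n**2*factorial(n) - 21*n*factorial(n) - 10*factorial(n)).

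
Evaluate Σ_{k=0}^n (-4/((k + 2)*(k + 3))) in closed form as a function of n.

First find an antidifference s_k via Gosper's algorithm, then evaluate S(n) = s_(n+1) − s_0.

S(n) = 2*(-n - 1)/(n + 3)

r(k) = (k + 2)/(k + 4) after simplifying.
So A=k + 2 and B=k + 4, with C=1.
Need (k + 2)·f(k+1) − (k + 3)·f(k) = 1.
d = 1 from the (1,1,0) case.
Match coefficients ⇒ f(k) = k/2.
Get s_k = R·t_k = -2*k/(k + 2) with R(k) = B(k−1)f(k)/C(k) = k*(k + 3)/2.
Δs = -4/(k**2 + 5*k + 6), as required.
Σ_(k=0)^n t_k = s_(n+1) − s_(0) = (2*(-n - 1)/(n + 3)) − (0), i.e. 2*(-n - 1)/(n + 3).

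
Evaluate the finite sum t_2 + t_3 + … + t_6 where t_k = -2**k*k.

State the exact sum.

Σ = -640

r(k) = 2 + 2/k after simplifying.
Factor: A=2; B=1; C=k.
Need (2)·f(k+1) − (1)·f(k) = k.
d = 1 from the (0,0,1) case.
Solving with deg f ≤ 1: f(k) = k - 2.
Certificate R = B(k−1)f/C = (k - 2)/k gives s_k = 2**k*(2 - k).
Verify: -2**k*k matches t_k.
Sum = s_(7) − s_(2); s_(7) = -640, s_(2) = 0 ⇒ -640.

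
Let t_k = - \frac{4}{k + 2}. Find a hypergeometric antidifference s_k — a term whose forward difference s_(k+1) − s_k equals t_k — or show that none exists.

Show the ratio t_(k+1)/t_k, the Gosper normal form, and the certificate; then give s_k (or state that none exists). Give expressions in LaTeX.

none (Gosper's algorithm certifies no s_k)

The ratio is (k + 2)/(k + 3).
A = k + 2, B = k + 3, C = 1.
Set up (k + 2)·f(k+1) − (k + 2)·f(k) − (1) = 0.
Degrees (1,1,0) ⇒ d ≤ 0.
f = c0 ⇒ A·f(k+1) − B(k−1)·f(k) − C = -1. The system {-1 = 0} is inconsistent; no antidifference.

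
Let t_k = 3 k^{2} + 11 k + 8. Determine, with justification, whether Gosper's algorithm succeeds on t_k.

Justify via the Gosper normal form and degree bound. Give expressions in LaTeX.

Yes. s_k = k \left(k^{2} + 4 k + 3\right).

t_(k+1)/t_k = (3*k**2 + 17*k + 22)/(3*k**2 + 11*k + 8).
Factor: A=1; B=1; C=k**2 + 11*k/3 + 8/3.
Set up (1)·f(k+1) − (1)·f(k) − (k**2 + 11*k/3 + 8/3) = 0.
Bound: deg f ≤ 3.
Solve for f: f(k) = k*(k + 1)*(k + 3)/3 (degree 3 ≤ 3).
Certificate R = B(k−1)f/C = k*(k + 3)/(3*k + 8) gives s_k = k*(k**2 + 4*k + 3).
s_(k+1) − s_k = 3*k**2 + 11*k + 8 = t_k.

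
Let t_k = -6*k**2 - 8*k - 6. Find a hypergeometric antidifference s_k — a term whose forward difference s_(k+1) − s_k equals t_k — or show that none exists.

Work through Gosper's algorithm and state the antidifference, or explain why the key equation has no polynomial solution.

r(k) = (3*k**2 + 10*k + 10)/(3*k**2 + 4*k + 3) after simplifying.
So A=1 and B=1, with C=k**2 + 4*k/3 + 1.
Key eq: (1)·f(k+1) = (1)·f(k) + (k**2 + 4*k/3 + 1).
Degrees (0,0,2) ⇒ d ≤ 3.
Match coefficients ⇒ f(k) = k*(2*k**2 + k + 3)/6.
Then R = B(k−1)f/C = k*(2*k**2 + k + 3)/(2*(3*k**2 + 4*k + 3)), so s_k = R(k)·t_k = k*(-2*k**2 - k - 3).
s_(k+1) − s_k = -6*k**2 - 8*k - 6 = t_k.

s_k = k*(-2*k**2 - k - 3)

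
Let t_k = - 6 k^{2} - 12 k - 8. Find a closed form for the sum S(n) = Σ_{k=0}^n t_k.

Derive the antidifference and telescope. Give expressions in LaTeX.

r(k) = (3*k**2 + 12*k + 13)/(3*k**2 + 6*k + 4) after simplifying.
Gosper form: A/B · C(k+1)/C(k) with A=1, B=1, C=k**2 + 2*k + 4/3.
Solve (1)·f(k+1) − (1)·f(k) = k**2 + 2*k + 4/3.
d = 3 from the (0,0,2) case.
Match coefficients ⇒ f(k) = k*(2*k**2 + 3*k + 3)/6.
Get s_k = R·t_k = k*(-2*k**2 - 3*k - 3) with R(k) = B(k−1)f(k)/C(k) = k*(2*k**2 + 3*k + 3)/(2*(3*k**2 + 6*k + 4)).
Δs = -6*k**2 - 12*k - 8, as required.
Telescope: S(n) = s_(n+1) − s_(0) = -2*n**3 - 9*n**2 - 15*n - 8 − (0) = -2*n**3 - 9*n**2 - 15*n - 8.

S(n) = - 2 n^{3} - 9 n^{2} - 15 n - 8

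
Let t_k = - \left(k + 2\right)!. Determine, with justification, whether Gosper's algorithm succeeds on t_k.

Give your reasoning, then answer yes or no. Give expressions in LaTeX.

t_(k+1)/t_k = k + 3.
Factor: A=k + 3; B=1; C=1.
Need (k + 3)·f(k+1) − (1)·f(k) = 1.
Bound: deg f ≤ -1.
Negative degree bound (-1): no f exists, t_k not Gosper-summable.

No — key equation has no polynomial f.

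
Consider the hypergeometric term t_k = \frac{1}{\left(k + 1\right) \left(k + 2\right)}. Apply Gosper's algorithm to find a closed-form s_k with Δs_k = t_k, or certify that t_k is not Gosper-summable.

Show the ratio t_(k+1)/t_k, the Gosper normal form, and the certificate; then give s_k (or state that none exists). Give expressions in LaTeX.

s_k = \frac{k}{k + 1}

Ratio r(k) = (k + 1)/(k + 3).
Normal form (A,B,C) = (k + 1, k + 3, 1).
Key eq: (k + 1)·f(k+1) = (k + 2)·f(k) + (1).
From deg A=1, deg B=1, deg C=0: d=1.
Match coefficients ⇒ f(k) = k.
Certificate R = B(k−1)f/C = k*(k + 2) gives s_k = k/(k + 1).
Check: Δs_k = 1/(k**2 + 3*k + 2). ✓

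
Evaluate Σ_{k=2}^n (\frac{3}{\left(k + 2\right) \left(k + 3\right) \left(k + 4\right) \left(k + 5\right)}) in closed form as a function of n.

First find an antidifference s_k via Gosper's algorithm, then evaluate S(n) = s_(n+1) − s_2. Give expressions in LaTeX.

S(n) = \frac{n^{3} + 12 n^{2} + 47 n - 60}{120 \left(n^{3} + 12 n^{2} + 47 n + 60\right)}

Ratio r(k) = (k + 2)/(k + 6).
So A=k + 2 and B=k + 6, with C=1.
Set up (k + 2)·f(k+1) − (k + 5)·f(k) − (1) = 0.
d = 3 from the (1,1,0) case.
Solving with deg f ≤ 3: f(k) = k*(k**2 + 9*k + 26)/72.
R(k) = B(k−1)·f(k)/C(k) = k*(k + 5)*(k**2 + 9*k + 26)/72; s_k = R·t_k = k*(k**2 + 9*k + 26)/(24*(k + 2)*(k + 3)*(k + 4)).
Verify: 3/(k**4 + 14*k**3 + 71*k**2 + 154*k + 120) matches t_k.
Evaluate: s_(n+1) = (n**3 + 12*n**2 + 47*n + 36)/(24*(n**3 + 12*n**2 + 47*n + 60)); subtract s_(2) = 1/30 ⇒ S(n) = (n**3 + 12*n**2 + 47*n - 60)/(120*(n**3 + 12*n**2 + 47*n + 60)).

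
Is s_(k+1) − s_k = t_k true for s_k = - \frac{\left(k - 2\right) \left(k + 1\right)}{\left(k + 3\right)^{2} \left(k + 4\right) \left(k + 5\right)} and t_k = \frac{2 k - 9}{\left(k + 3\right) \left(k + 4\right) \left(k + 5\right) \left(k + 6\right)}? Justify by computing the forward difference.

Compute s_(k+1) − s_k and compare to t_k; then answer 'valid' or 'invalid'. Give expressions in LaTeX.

Invalid: residual \frac{2 \left(- 3 k^{2} - k + 39\right)}{k^{6} + 25 k^{5} + 257 k^{4} + 1391 k^{3} + 4182 k^{2} + 6624 k + 4320} ≠ 0.

s_(k+1) = -(k - 1)*(k + 2)/((k + 4)**2*(k + 5)*(k + 6))
s_(k+1) − s_k = ((k - 2)*(k + 1)*(k + 4)*(k + 6) - (k - 1)*(k + 2)*(k + 3)**2)/((k + 3)**2*(k + 4)**2*(k + 5)*(k + 6))
(s_(k+1) − s_k) − t_k = 2*(-3*k**2 - k + 39)/(k**6 + 25*k**5 + 257*k**4 + 1391*k**3 + 4182*k**2 + 6624*k + 4320)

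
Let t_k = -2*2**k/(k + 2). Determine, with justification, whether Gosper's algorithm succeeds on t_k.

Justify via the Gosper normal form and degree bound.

No — t_k has no hypergeometric antidifference.

Compute t_(k+1)/t_k: get 2*(k + 2)/(k + 3).
Factor: A=2*k + 4; B=k + 3; C=1.
Key eq: (2*k + 4)·f(k+1) = (k + 2)·f(k) + (1).
Degrees (1,1,0) ⇒ d ≤ -1.
Negative degree bound (-1): no f exists, t_k not Gosper-summable.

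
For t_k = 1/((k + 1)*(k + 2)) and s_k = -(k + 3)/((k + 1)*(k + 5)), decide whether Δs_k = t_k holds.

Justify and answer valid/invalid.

Invalid: residual 2*(-2*k - 7)/(k**4 + 14*k**3 + 65*k**2 + 112*k + 60) ≠ 0.

s_(k+1) = (-k - 4)/((k + 2)*(k + 6))
s_(k+1) − s_k = (k**2 + 7*k + 16)/(k**4 + 14*k**3 + 65*k**2 + 112*k + 60)
(s_(k+1) − s_k) − t_k = 2*(-2*k - 7)/(k**4 + 14*k**3 + 65*k**2 + 112*k + 60)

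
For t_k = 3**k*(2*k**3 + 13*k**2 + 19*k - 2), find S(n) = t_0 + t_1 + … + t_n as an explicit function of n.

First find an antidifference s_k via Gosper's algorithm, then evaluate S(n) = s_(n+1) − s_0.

S(n) = 3*3**n*n**3 + 15*3**n*n**2 + 18*3**n*n - 6*3**n + 4

Compute t_(k+1)/t_k: get 3*(2*k**3 + 19*k**2 + 51*k + 32)/(2*k**3 + 13*k**2 + 19*k - 2).
Take A(k)=3, B(k)=1, C(k)=k**3 + 13*k**2/2 + 19*k/2 - 1.
Need (3)·f(k+1) − (1)·f(k) = k**3 + 13*k**2/2 + 19*k/2 - 1.
From deg A=0, deg B=0, deg C=3: d=3.
A polynomial solution: f(k) = (k**3 + 2*k**2 - k - 4)/2.
Get s_k = R·t_k = 3**k*(k**3 + 2*k**2 - k - 4) with R(k) = B(k−1)f(k)/C(k) = (k**3 + 2*k**2 - k - 4)/(2*k**3 + 13*k**2 + 19*k - 2).
Δs = 3**k*(2*k**3 + 13*k**2 + 19*k - 2), as required.
Telescope: S(n) = s_(n+1) − s_(0) = 3**(n + 1)*(n**3 + 5*n**2 + 6*n - 2) − (-4) = 3*3**n*n**3 + 15*3**n*n**2 + 18*3**n*n - 6*3**n + 4.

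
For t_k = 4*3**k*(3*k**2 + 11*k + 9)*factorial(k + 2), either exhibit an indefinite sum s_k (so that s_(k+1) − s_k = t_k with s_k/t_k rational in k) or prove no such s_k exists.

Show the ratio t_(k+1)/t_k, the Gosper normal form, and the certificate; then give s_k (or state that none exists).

Ratio r(k) = 3*(3*k**3 + 26*k**2 + 74*k + 69)/(3*k**2 + 11*k + 9).
So A=3*k + 9 and B=1, with C=k**2 + 11*k/3 + 3.
Need (3*k + 9)·f(k+1) − (1)·f(k) = k**2 + 11*k/3 + 3.
d = 1 from the (1,0,2) case.
Solve for f: f(k) = k/3 (degree 1 ≤ 1).
Get s_k = R·t_k = 4*3**k*k*factorial(k + 2) with R(k) = B(k−1)f(k)/C(k) = k/(3*k**2 + 11*k + 9).
Verify: 4*3**k*(3*k**2 + 11*k + 9)*factorial(k + 2) matches t_k.

s_k = 4*3**k*k*factorial(k + 2)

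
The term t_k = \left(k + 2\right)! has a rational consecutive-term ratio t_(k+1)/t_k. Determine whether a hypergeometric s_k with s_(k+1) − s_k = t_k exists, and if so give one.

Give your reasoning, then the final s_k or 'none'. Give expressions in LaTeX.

not Gosper-summable; s_k does not exist

Ratio r(k) = k + 3.
A = k + 3, B = 1, C = 1.
Solve (k + 3)·f(k+1) − (1)·f(k) = 1.
deg f ≤ -1 (via 1,0,0).
deg f ≤ -1 is impossible — no certificate.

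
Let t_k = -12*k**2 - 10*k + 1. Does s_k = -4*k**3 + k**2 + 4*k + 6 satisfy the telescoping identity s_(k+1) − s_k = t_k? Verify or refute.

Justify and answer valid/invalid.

s_(k+1) = -4*k**3 - 11*k**2 - 6*k + 7
s_(k+1) − s_k = -12*k**2 - 10*k + 1
(s_(k+1) − s_k) − t_k = 0

Valid: the claim telescopes to t_k.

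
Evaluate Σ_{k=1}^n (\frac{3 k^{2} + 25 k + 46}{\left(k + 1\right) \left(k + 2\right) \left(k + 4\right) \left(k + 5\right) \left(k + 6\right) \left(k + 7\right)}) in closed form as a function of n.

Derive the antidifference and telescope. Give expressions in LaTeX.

r(k) = (k + 1)*(k + 4)*(25*k + 3*(k + 1)**2 + 71)/((k + 3)*(k + 8)*(3*k**2 + 25*k + 46)) after simplifying.
Normal form (A,B,C) = (k + 1, k + 8, k**3 + 34*k**2/3 + 121*k/3 + 46).
Key eq: (k + 1)·f(k+1) = (k + 7)·f(k) + (k**3 + 34*k**2/3 + 121*k/3 + 46).
Degrees (1,1,3) ⇒ d ≤ 6.
Match coefficients ⇒ f(k) = k*(k + 2)*(k + 3)*(k + 5)*(k**2 + 11*k + 34)/72.
Get s_k = R·t_k = k*(k**2 + 11*k + 34)/(24*(k**3 + 11*k**2 + 34*k + 24)) with R(k) = B(k−1)f(k)/C(k) = k*(k + 2)*(k + 5)*(k + 7)*(k**2 + 11*k + 34)/(24*(3*k**2 + 25*k + 46)).
Check: Δs_k = (3*k**2 + 25*k + 46)/(k**6 + 25*k**5 + 247*k**4 + 1219*k**3 + 3112*k**2 + 3796*k + 1680). ✓
Σ_(k=1)^n t_k = s_(n+1) − s_(1) = ((n**3 + 14*n**2 + 59*n + 46)/(24*(n**3 + 14*n**2 + 59*n + 70))) − (23/840), i.e. n*(n**2 + 14*n + 59)/(70*(n**3 + 14*n**2 + 59*n + 70)).

S(n) = \frac{n \left(n^{2} + 14 n + 59\right)}{70 \left(n^{3} + 14 n^{2} + 59 n + 70\right)}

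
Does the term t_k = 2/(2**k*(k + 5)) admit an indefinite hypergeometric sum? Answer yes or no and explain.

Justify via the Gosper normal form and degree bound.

No — key equation has no polynomial f.

Compute t_(k+1)/t_k: get (k + 5)/(2*(k + 6)).
A = k/2 + 5/2, B = k + 6, C = 1.
f must satisfy (k/2 + 5/2)·f(k+1) − (k + 5)·f(k) = 1.
From deg A=1, deg B=1, deg C=0: d=-1.
Negative degree bound (-1): no f exists, t_k not Gosper-summable.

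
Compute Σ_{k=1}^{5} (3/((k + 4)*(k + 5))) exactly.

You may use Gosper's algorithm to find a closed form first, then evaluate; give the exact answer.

Σ = 3/10

r(k) = (k + 4)/(k + 6) after simplifying.
Factor: A=k + 4; B=k + 6; C=1.
Need (k + 4)·f(k+1) − (k + 5)·f(k) = 1.
Degrees (1,1,0) ⇒ d ≤ 1.
Coefficient equations give f(k) = k/4.
R(k) = B(k−1)·f(k)/C(k) = k*(k + 5)/4; s_k = R·t_k = 3*k/(4*(k + 4)).
Δs = 3/(k**2 + 9*k + 20), as required.
Telescoping: Σ = s_(6) − s_(1) = 9/20 − (3/20) = 3/10.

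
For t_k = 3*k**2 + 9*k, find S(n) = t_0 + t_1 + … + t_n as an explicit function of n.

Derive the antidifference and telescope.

r(k) = (k**2 + 5*k + 4)/(k*(k + 3)) after simplifying.
A = 1, B = 1, C = k**2 + 3*k.
Need (1)·f(k+1) − (1)·f(k) = k**2 + 3*k.
Bound: deg f ≤ 3.
Match coefficients ⇒ f(k) = k*(k - 1)*(k + 4)/3.
R(k) = B(k−1)·f(k)/C(k) = (k - 1)*(k + 4)/(3*(k + 3)); s_k = R·t_k = k*(k**2 + 3*k - 4).
s_(k+1) − s_k = 3*k*(k + 3) = t_k.
Telescope: S(n) = s_(n+1) − s_(0) = n*(n**2 + 6*n + 5) − (0) = n*(n**2 + 6*n + 5).

S(n) = n*(n**2 + 6*n + 5)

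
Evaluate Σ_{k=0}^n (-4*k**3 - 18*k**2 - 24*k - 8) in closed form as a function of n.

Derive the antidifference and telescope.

t_(k+1)/t_k = (2*k**3 + 15*k**2 + 36*k + 27)/(2*k**3 + 9*k**2 + 12*k + 4).
Gosper form: A/B · C(k+1)/C(k) with A=1, B=1, C=k**3 + 9*k**2/2 + 6*k + 2.
Solve (1)·f(k+1) − (1)·f(k) = k**3 + 9*k**2/2 + 6*k + 2.
Degrees (0,0,3) ⇒ d ≤ 4.
Match coefficients ⇒ f(k) = k*(k**3 + 4*k**2 + 4*k - 1)/4.
Then R = B(k−1)f/C = k*(k**3 + 4*k**2 + 4*k - 1)/(2*(k + 2)**2*(2*k + 1)), so s_k = R(k)·t_k = k*(-k**3 - 4*k**2 - 4*k + 1).
Verify: -4*k**3 - 18*k**2 - 24*k - 8 matches t_k.
Evaluate: s_(n+1) = -n**4 - 8*n**3 - 22*n**2 - 23*n - 8; subtract s_(0) = 0 ⇒ S(n) = -n**4 - 8*n**3 - 22*n**2 - 23*n - 8.

S(n) = -n**4 - 8*n**3 - 22*n**2 - 23*n - 8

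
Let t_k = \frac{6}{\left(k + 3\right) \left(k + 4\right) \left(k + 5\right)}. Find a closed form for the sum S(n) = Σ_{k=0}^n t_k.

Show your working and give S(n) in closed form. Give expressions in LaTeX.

S(n) = \frac{n^{2} + 9 n + 8}{4 \left(n^{2} + 9 n + 20\right)}

t_(k+1)/t_k = (k + 3)/(k + 6).
Take A(k)=k + 3, B(k)=k + 6, C(k)=1.
Need (k + 3)·f(k+1) − (k + 5)·f(k) = 1.
Degrees (1,1,0) ⇒ d ≤ 2.
A polynomial solution: f(k) = k*(k + 7)/24.
So s_k = (B(k−1)f/C)·t_k = (k*(k + 5)*(k + 7)/24)·t_k = k*(k + 7)/(4*(k + 3)*(k + 4)).
s_(k+1) − s_k = 6/(k**3 + 12*k**2 + 47*k + 60) = t_k.
Evaluate: s_(n+1) = (n**2 + 9*n + 8)/(4*(n**2 + 9*n + 20)); subtract s_(0) = 0 ⇒ S(n) = (n**2 + 9*n + 8)/(4*(n**2 + 9*n + 20)).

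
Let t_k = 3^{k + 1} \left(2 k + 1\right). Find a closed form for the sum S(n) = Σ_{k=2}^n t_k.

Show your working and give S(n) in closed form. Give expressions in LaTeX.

t_(k+1)/t_k = 3*(2*k + 3)/(2*k + 1).
Factor: A=3; B=1; C=k + 1/2.
Solve (3)·f(k+1) − (1)·f(k) = k + 1/2.
deg f ≤ 1 (via 0,0,1).
Match coefficients ⇒ f(k) = (k - 1)/2.
Then R = B(k−1)f/C = (k - 1)/(2*k + 1), so s_k = R(k)·t_k = 3**(k + 1)*(k - 1).
Check: Δs_k = 3**(k + 1)*(2*k + 1). ✓
Telescope: S(n) = s_(n+1) − s_(2) = 3**(n + 2)*n − (27) = 9*3**n*n - 27.

S(n) = 9 \cdot 3^{n} n - 27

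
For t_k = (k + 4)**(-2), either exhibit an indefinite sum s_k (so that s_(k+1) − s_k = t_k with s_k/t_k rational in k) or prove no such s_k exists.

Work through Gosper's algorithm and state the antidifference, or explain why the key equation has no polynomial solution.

no hypergeometric antidifference exists

Compute t_(k+1)/t_k: get (k + 4)**2/(k + 5)**2.
So A=k**2 + 8*k + 16 and B=k**2 + 10*k + 25, with C=1.
Key eq: (k**2 + 8*k + 16)·f(k+1) = (k**2 + 8*k + 16)·f(k) + (1).
deg f ≤ 0 (via 2,2,0).
Generic f = c0 gives residual -1; -1 = 0 cannot hold, so t_k is not Gosper-summable.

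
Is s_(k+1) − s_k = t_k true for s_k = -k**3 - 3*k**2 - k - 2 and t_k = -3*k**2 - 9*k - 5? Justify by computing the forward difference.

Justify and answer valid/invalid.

Valid: the claim telescopes to t_k.

s_(k+1) = -k**3 - 6*k**2 - 10*k - 7
s_(k+1) − s_k = -3*k**2 - 9*k - 5
(s_(k+1) − s_k) − t_k = 0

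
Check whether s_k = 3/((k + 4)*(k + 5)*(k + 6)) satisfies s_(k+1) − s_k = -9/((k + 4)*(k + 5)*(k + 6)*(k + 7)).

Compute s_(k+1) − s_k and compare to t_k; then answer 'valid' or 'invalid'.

Valid — Δs_k = t_k.

s_(k+1) = 3/((k + 5)*(k + 6)*(k + 7))
s_(k+1) − s_k = -9/((k + 4)*(k + 5)*(k + 6)*(k + 7))
(s_(k+1) − s_k) − t_k = 0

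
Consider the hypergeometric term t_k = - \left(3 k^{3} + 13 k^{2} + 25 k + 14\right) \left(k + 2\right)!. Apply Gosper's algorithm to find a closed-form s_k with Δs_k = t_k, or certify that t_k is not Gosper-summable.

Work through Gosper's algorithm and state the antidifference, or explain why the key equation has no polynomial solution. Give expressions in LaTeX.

s_k = - \left(3 k^{2} + k + 1\right) \left(k + 2\right)!

r(k) = (3*k**4 + 31*k**3 + 126*k**2 + 235*k + 165)/(3*k**3 + 13*k**2 + 25*k + 14) after simplifying.
Take A(k)=k + 3, B(k)=1, C(k)=k**3 + 13*k**2/3 + 25*k/3 + 14/3.
f must satisfy (k + 3)·f(k+1) − (1)·f(k) = k**3 + 13*k**2/3 + 25*k/3 + 14/3.
From deg A=1, deg B=0, deg C=3: d=2.
A polynomial solution: f(k) = (3*k**2 + k + 1)/3.
Then R = B(k−1)f/C = (3*k**2 + k + 1)/(3*k**3 + 13*k**2 + 25*k + 14), so s_k = R(k)·t_k = -(3*k**2 + k + 1)*factorial(k + 2).
s_(k+1) − s_k = -(3*k**3 + 13*k**2 + 25*k + 14)*factorial(k + 2) = t_k.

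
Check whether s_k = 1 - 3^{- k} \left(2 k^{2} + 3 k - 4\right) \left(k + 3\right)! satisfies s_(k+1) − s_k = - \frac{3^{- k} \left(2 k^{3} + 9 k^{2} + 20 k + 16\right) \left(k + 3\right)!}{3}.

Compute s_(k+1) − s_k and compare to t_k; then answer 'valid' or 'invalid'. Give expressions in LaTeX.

s_(k+1) = -3**(-k - 1)*(3*k + 2*(k + 1)**2 - 1)*factorial(k + 4) + 1
s_(k+1) − s_k = -(2*k**3 + 9*k**2 + 20*k + 16)*factorial(k + 3)/(3*3**k)
(s_(k+1) − s_k) − t_k = 0

valid (s_(k+1) − s_k reduces to t_k)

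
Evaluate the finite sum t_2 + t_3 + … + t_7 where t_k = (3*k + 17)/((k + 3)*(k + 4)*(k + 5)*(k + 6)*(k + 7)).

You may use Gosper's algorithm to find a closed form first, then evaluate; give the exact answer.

Compute t_(k+1)/t_k: get (k + 3)*(3*k + 20)/((k + 8)*(3*k + 17)).
Normal form (A,B,C) = (k + 3, k + 8, k + 17/3).
Solve (k + 3)·f(k+1) − (k + 7)·f(k) = k + 17/3.
From deg A=1, deg B=1, deg C=1: d=4.
A polynomial solution: f(k) = k*(k + 5)*(k**2 + 13*k + 54)/216.
Certificate R = B(k−1)f/C = k*(k + 5)*(k + 7)*(k**2 + 13*k + 54)/(72*(3*k + 17)) gives s_k = k*(k**2 + 13*k + 54)/(72*(k**3 + 13*k**2 + 54*k + 72)).
Check: Δs_k = (3*k + 17)/(k**5 + 25*k**4 + 245*k**3 + 1175*k**2 + 2754*k + 2520). ✓
Evaluate s at k=8 and k=2: 37/2772 and 7/720; difference 67/18480.

Σ = 67/18480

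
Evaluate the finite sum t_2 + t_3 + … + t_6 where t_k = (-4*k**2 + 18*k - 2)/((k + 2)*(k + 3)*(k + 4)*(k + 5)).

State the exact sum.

Compute t_(k+1)/t_k: get (2*k**3 - k**2 - 16*k - 12)/(2*k**3 + 3*k**2 - 53*k + 6).
So A=k + 2 and B=k + 6, with C=k**2 - 9*k/2 + 1/2.
Solve (k + 2)·f(k+1) − (k + 5)·f(k) = k**2 - 9*k/2 + 1/2.
deg f ≤ 3 (via 1,1,2).
Coefficient equations give f(k) = k*(k**2 - 15*k + 20)/24.
Certificate R = B(k−1)f/C = k*(k + 5)*(k**2 - 15*k + 20)/(12*(2*k**2 - 9*k + 1)) gives s_k = -k*(k**2 - 15*k + 20)/(6*(k + 2)*(k + 3)*(k + 4)).
Δs = 2*(-2*k**2 + 9*k - 1)/(k**4 + 14*k**3 + 71*k**2 + 154*k + 120), as required.
Evaluate s at k=7 and k=2: 7/165 and 1/60; difference 17/660.

Σ = 17/660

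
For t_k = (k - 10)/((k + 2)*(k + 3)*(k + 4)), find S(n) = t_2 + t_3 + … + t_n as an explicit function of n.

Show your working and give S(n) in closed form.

The ratio is (k - 9)*(k + 2)/((k - 10)*(k + 5)).
So A=k + 2 and B=k + 5, with C=k - 10.
Key eq: (k + 2)·f(k+1) = (k + 4)·f(k) + (k - 10).
From deg A=1, deg B=1, deg C=1: d=2.
Solving with deg f ≤ 2: f(k) = -k*(2*k + 13)/3.
So s_k = (B(k−1)f/C)·t_k = (-k*(k + 4)*(2*k + 13)/(3*(k - 10)))·t_k = k*(-2*k - 13)/(3*(k + 2)*(k + 3)).
Δs = (k - 10)/(k**3 + 9*k**2 + 26*k + 24), as required.
s_(n+1) = (-2*n**2 - 17*n - 15)/(3*(n**2 + 7*n + 12)) and s_(2) = -17/30, so S(n) = (-n**2 - 17*n + 18)/(10*(n**2 + 7*n + 12)).

S(n) = (-n**2 - 17*n + 18)/(10*(n**2 + 7*n + 12))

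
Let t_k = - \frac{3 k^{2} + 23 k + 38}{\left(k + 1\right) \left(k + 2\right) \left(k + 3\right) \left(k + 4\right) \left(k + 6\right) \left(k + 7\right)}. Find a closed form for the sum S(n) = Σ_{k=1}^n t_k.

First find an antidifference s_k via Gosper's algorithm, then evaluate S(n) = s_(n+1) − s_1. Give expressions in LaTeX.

S(n) = \frac{n \left(- n^{2} - 13 n - 50\right)}{56 \left(n^{3} + 13 n^{2} + 50 n + 56\right)}

Ratio r(k) = (k + 1)*(k + 6)*(23*k + 3*(k + 1)**2 + 61)/((k + 5)*(k + 8)*(3*k**2 + 23*k + 38)).
So A=k + 1 and B=k + 8, with C=k**3 + 38*k**2/3 + 51*k + 190/3.
Key eq: (k + 1)·f(k+1) = (k + 7)·f(k) + (k**3 + 38*k**2/3 + 51*k + 190/3).
d = 6 from the (1,1,3) case.
Match coefficients ⇒ f(k) = k*(k + 2)*(k + 4)*(k + 5)*(k**2 + 10*k + 27)/54.
Then R = B(k−1)f/C = k*(k + 2)*(k + 4)*(k + 7)*(k**2 + 10*k + 27)/(18*(3*k**2 + 23*k + 38)), so s_k = R(k)·t_k = k*(-k**2 - 10*k - 27)/(18*(k**3 + 10*k**2 + 27*k + 18)).
Verify: (-3*k**2 - 23*k - 38)/(k**6 + 23*k**5 + 207*k**4 + 925*k**3 + 2144*k**2 + 2412*k + 1008) matches t_k.
s_(n+1) = (-n**3 - 13*n**2 - 50*n - 38)/(18*(n**3 + 13*n**2 + 50*n + 56)) and s_(1) = -19/504, so S(n) = n*(-n**2 - 13*n - 50)/(56*(n**3 + 13*n**2 + 50*n + 56)).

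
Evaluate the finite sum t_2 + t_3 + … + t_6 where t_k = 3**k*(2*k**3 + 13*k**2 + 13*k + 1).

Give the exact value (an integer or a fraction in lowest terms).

Ratio r(k) = 3*(2*k**3 + 19*k**2 + 45*k + 29)/(2*k**3 + 13*k**2 + 13*k + 1).
A = 3, B = 1, C = k**3 + 13*k**2/2 + 13*k/2 + 1/2.
Need (3)·f(k+1) − (1)·f(k) = k**3 + 13*k**2/2 + 13*k/2 + 1/2.
deg f ≤ 3 (via 0,0,3).
A polynomial solution: f(k) = (k**3 + 2*k**2 - 4*k + 2)/2.
Certificate R = B(k−1)f/C = (k**3 + 2*k**2 - 4*k + 2)/(2*k**3 + 13*k**2 + 13*k + 1) gives s_k = 3**k*(k**3 + 2*k**2 - 4*k + 2).
Verify: 3**k*(2*k**3 + 13*k**2 + 13*k + 1) matches t_k.
Sum = s_(7) − s_(2); s_(7) = 907605, s_(2) = 90 ⇒ 907515.

Σ = 907515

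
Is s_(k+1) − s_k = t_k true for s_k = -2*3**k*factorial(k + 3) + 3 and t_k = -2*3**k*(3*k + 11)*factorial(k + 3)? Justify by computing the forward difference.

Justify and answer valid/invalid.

s_(k+1) = -2*3**(k + 1)*factorial(k + 4) + 3
s_(k+1) − s_k = -2*3**k*(3*k + 11)*factorial(k + 3)
(s_(k+1) − s_k) − t_k = 0

valid (s_(k+1) − s_k reduces to t_k)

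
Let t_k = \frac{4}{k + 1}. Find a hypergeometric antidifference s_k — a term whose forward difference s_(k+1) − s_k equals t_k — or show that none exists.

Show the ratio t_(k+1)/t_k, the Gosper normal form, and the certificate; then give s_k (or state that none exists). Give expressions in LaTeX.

none — t_k is not Gosper-summable

r(k) = (k + 1)/(k + 2) after simplifying.
Normal form (A,B,C) = (k + 1, k + 2, 1).
Solve (k + 1)·f(k+1) − (k + 1)·f(k) = 1.
Degrees (1,1,0) ⇒ d ≤ 0.
Generic f = c0 gives residual -1; -1 = 0 cannot hold, so t_k is not Gosper-summable.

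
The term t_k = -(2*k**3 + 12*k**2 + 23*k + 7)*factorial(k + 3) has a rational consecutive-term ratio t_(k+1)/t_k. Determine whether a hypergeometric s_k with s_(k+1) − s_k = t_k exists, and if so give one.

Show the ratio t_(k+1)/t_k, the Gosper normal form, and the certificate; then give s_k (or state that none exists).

s_k = -(2*k**2 + 2*k - 3)*factorial(k + 3)

Ratio r(k) = (2*k**4 + 26*k**3 + 125*k**2 + 256*k + 176)/(2*k**3 + 12*k**2 + 23*k + 7).
Gosper form: A/B · C(k+1)/C(k) with A=k + 4, B=1, C=k**3 + 6*k**2 + 23*k/2 + 7/2.
f must satisfy (k + 4)·f(k+1) − (1)·f(k) = k**3 + 6*k**2 + 23*k/2 + 7/2.
deg f ≤ 2 (via 1,0,3).
Match coefficients ⇒ f(k) = (2*k**2 + 2*k - 3)/2.
R(k) = B(k−1)·f(k)/C(k) = (2*k**2 + 2*k - 3)/(2*k**3 + 12*k**2 + 23*k + 7); s_k = R·t_k = -(2*k**2 + 2*k - 3)*factorial(k + 3).
Δs = -(2*k**3 + 12*k**2 + 23*k + 7)*factorial(k + 3), as required.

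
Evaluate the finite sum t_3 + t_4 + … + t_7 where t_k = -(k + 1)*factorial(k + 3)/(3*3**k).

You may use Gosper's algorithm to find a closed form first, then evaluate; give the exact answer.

Σ = -490640/81

t_(k+1)/t_k = (k + 2)*(k + 4)/(3*(k + 1)).
Factor: A=k/3 + 4/3; B=1; C=k + 1.
Solve (k/3 + 4/3)·f(k+1) − (1)·f(k) = k + 1.
Bound: deg f ≤ 0.
A polynomial solution: f(k) = 3.
R(k) = B(k−1)·f(k)/C(k) = 3/(k + 1); s_k = R·t_k = -factorial(k + 3)/3**k.
Check: Δs_k = -(k + 1)*factorial(k + 3)/(3*3**k). ✓
Evaluate s at k=8 and k=3: -492800/81 and -80/3; difference -490640/81.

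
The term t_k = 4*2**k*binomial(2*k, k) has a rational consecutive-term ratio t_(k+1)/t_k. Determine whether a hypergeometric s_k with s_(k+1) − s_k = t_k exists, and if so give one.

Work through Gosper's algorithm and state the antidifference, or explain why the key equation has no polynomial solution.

t_(k+1)/t_k = 4*(2*k + 1)/(k + 1).
Take A(k)=8*k + 4, B(k)=k + 1, C(k)=1.
Solve (8*k + 4)·f(k+1) − (k)·f(k) = 1.
From deg A=1, deg B=1, deg C=0: d=-1.
deg f ≤ -1 is impossible — no certificate.

no hypergeometric antidifference exists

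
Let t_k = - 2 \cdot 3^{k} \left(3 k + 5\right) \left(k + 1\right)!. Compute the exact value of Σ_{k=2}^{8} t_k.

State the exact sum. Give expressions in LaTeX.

Σ = -142851340692

r(k) = 3*(k + 2)*(3*k + 8)/(3*k + 5) after simplifying.
Factor: A=3*k + 6; B=1; C=k + 5/3.
Solve (3*k + 6)·f(k+1) − (1)·f(k) = k + 5/3.
deg f ≤ 0 (via 1,0,1).
A polynomial solution: f(k) = 1/3.
So s_k = (B(k−1)f/C)·t_k = (1/(3*k + 5))·t_k = -2*3**k*factorial(k + 1).
Δs = -2*3**k*(3*k + 5)*factorial(k + 1), as required.
Σ_(k=2)^(8) t_k = s_(9) − s_(2) = -142851340800 − (-108) = -142851340692.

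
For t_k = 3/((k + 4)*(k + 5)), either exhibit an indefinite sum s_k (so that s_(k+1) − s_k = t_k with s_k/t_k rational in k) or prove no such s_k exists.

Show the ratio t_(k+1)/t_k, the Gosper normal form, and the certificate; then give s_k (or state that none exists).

s_k = 3*k/(4*(k + 4))

The ratio is (k + 4)/(k + 6).
Factor: A=k + 4; B=k + 6; C=1.
f must satisfy (k + 4)·f(k+1) − (k + 5)·f(k) = 1.
d = 1 from the (1,1,0) case.
A polynomial solution: f(k) = k/4.
Certificate R = B(k−1)f/C = k*(k + 5)/4 gives s_k = 3*k/(4*(k + 4)).
Δs = 3/(k**2 + 9*k + 20), as required.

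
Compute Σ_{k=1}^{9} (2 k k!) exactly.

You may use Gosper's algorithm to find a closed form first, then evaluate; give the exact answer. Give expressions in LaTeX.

r(k) = (k + 1)**2/k after simplifying.
A = k + 1, B = 1, C = k.
Set up (k + 1)·f(k+1) − (1)·f(k) − (k) = 0.
d = 0 from the (1,0,1) case.
Match coefficients ⇒ f(k) = 1.
Then R = B(k−1)f/C = 1/k, so s_k = R(k)·t_k = 2*factorial(k).
Check: Δs_k = 2*k*factorial(k). ✓
Telescoping: Σ = s_(10) − s_(1) = 7257600 − (2) = 7257598.

Σ = 7257598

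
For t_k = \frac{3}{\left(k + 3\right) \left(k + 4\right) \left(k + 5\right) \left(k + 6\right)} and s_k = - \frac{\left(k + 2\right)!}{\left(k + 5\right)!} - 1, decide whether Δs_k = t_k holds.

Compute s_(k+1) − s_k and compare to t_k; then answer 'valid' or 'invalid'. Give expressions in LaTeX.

s_(k+1) = -factorial(k + 3)/factorial(k + 6) - 1
s_(k+1) − s_k = 3/((k + 3)*(k + 4)*(k + 5)*(k + 6))
(s_(k+1) − s_k) − t_k = 0

Valid — Δs_k = t_k.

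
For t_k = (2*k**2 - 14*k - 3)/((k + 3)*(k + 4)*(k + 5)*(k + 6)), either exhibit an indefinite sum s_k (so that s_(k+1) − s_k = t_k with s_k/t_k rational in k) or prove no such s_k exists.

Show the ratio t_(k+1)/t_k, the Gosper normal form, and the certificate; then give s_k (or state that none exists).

Step 1: r(k) = (2*k**3 - 4*k**2 - 45*k - 45)/(2*k**3 - 101*k - 21).
A = k + 3, B = k + 7, C = k**2 - 7*k - 3/2.
Solve (k + 3)·f(k+1) − (k + 6)·f(k) = k**2 - 7*k - 3/2.
deg f ≤ 3 (via 1,1,2).
Coefficient equations give f(k) = k*(k**2 - 108*k + 47)/120.
Then R = B(k−1)f/C = k*(k + 6)*(k**2 - 108*k + 47)/(60*(2*k**2 - 14*k - 3)), so s_k = R(k)·t_k = k*(k**2 - 108*k + 47)/(60*(k + 3)*(k + 4)*(k + 5)).
Check: Δs_k = (2*k**2 - 14*k - 3)/(k**4 + 18*k**3 + 119*k**2 + 342*k + 360). ✓

s_k = k*(k**2 - 108*k + 47)/(60*(k + 3)*(k + 4)*(k + 5))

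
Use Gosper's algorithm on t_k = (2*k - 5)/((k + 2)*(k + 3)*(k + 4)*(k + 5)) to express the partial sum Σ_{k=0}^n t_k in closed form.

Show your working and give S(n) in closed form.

The ratio is (k + 2)*(2*k - 3)/((k + 6)*(2*k - 5)).
A = k + 2, B = k + 6, C = k - 5/2.
Solve (k + 2)·f(k+1) − (k + 5)·f(k) = k - 5/2.
d = 3 from the (1,1,1) case.
Solving with deg f ≤ 3: f(k) = -k*(k**2 + 9*k + 50)/48.
R(k) = B(k−1)·f(k)/C(k) = -k*(k + 5)*(k**2 + 9*k + 50)/(24*(2*k - 5)); s_k = R·t_k = k*(-k**2 - 9*k - 50)/(24*(k + 2)*(k + 3)*(k + 4)).
Check: Δs_k = (2*k - 5)/(k**4 + 14*k**3 + 71*k**2 + 154*k + 120). ✓
Evaluate: s_(n+1) = (-n**3 - 12*n**2 - 71*n - 60)/(24*(n**3 + 12*n**2 + 47*n + 60)); subtract s_(0) = 0 ⇒ S(n) = (-n**3 - 12*n**2 - 71*n - 60)/(24*(n**3 + 12*n**2 + 47*n + 60)).

S(n) = (-n**3 - 12*n**2 - 71*n - 60)/(24*(n**3 + 12*n**2 + 47*n + 60))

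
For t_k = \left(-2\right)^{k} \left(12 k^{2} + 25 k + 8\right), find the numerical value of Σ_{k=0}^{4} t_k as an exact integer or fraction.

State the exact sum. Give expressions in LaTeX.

Σ = 3614

Ratio r(k) = 2*(-12*k**2 - 49*k - 45)/(12*k**2 + 25*k + 8).
Gosper form: A/B · C(k+1)/C(k) with A=-2, B=1, C=k**2 + 25*k/12 + 2/3.
f must satisfy (-2)·f(k+1) − (1)·f(k) = k**2 + 25*k/12 + 2/3.
deg f ≤ 2 (via 0,0,2).
Solve for f: f(k) = -(4*k**2 + 3*k - 2)/12 (degree 2 ≤ 2).
So s_k = (B(k−1)f/C)·t_k = (-(4*k**2 + 3*k - 2)/(12*k**2 + 25*k + 8))·t_k = (-2)**k*(-4*k**2 - 3*k + 2).
Check: Δs_k = (-2)**k*(12*k**2 + 25*k + 8). ✓
Evaluate s at k=5 and k=0: 3616 and 2; difference 3614.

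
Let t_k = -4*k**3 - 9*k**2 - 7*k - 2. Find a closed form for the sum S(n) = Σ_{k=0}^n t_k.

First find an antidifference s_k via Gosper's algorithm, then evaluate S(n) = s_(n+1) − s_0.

r(k) = (4*k**3 + 21*k**2 + 37*k + 22)/(4*k**3 + 9*k**2 + 7*k + 2) after simplifying.
Factor: A=1; B=1; C=k**3 + 9*k**2/4 + 7*k/4 + 1/2.
Set up (1)·f(k+1) − (1)·f(k) − (k**3 + 9*k**2/4 + 7*k/4 + 1/2) = 0.
From deg A=0, deg B=0, deg C=3: d=4.
A polynomial solution: f(k) = k**3*(k + 1)/4.
R(k) = B(k−1)·f(k)/C(k) = k**3/(4*k**2 + 5*k + 2); s_k = R·t_k = k**3*(-k - 1).
Δs = (k + 1)*(k**3 - (k + 1)**2*(k + 2)), as required.
Evaluate: s_(n+1) = -n**4 - 5*n**3 - 9*n**2 - 7*n - 2; subtract s_(0) = 0 ⇒ S(n) = -n**4 - 5*n**3 - 9*n**2 - 7*n - 2.

S(n) = -n**4 - 5*n**3 - 9*n**2 - 7*n - 2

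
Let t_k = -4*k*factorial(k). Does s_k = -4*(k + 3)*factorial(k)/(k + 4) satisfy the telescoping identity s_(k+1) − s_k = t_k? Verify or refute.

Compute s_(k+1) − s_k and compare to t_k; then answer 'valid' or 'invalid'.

s_(k+1) = -4*(k + 4)*factorial(k + 1)/(k + 5)
s_(k+1) − s_k = -4*(k**3 + 8*k**2 + 16*k + 1)*factorial(k)/((k + 4)*(k + 5))
(s_(k+1) − s_k) − t_k = 4*(k**2 + 4*k - 1)*factorial(k)/((k + 4)*(k + 5))

Invalid: residual 4*(k**2 + 4*k - 1)*factorial(k)/((k + 4)*(k + 5)) ≠ 0.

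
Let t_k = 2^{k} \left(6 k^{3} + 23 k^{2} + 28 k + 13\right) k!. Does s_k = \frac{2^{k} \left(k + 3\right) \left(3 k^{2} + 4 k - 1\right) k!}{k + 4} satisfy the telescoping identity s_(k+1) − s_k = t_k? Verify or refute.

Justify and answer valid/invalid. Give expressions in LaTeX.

Invalid: residual - \frac{2^{k} \left(6 k^{4} + 47 k^{3} + 117 k^{2} + 121 k + 53\right) k!}{\left(k + 4\right) \left(k + 5\right)} ≠ 0.

s_(k+1) = 2**(k + 1)*(k + 4)*(3*k**2 + 10*k + 6)*factorial(k + 1)/(k + 5)
s_(k+1) − s_k = 2**k*(6*k**5 + 71*k**4 + 308*k**3 + 608*k**2 + 556*k + 207)*factorial(k)/((k + 4)*(k + 5))
(s_(k+1) − s_k) − t_k = -2**k*(6*k**4 + 47*k**3 + 117*k**2 + 121*k + 53)*factorial(k)/((k + 4)*(k + 5))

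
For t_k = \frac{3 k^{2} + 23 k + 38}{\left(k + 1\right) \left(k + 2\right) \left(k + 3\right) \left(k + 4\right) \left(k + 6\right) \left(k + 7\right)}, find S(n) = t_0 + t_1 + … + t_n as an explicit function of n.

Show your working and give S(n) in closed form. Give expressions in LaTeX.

Compute t_(k+1)/t_k: get (k + 1)*(k + 6)*(23*k + 3*(k + 1)**2 + 61)/((k + 5)*(k + 8)*(3*k**2 + 23*k + 38)).
Normal form (A,B,C) = (k + 1, k + 8, k**3 + 38*k**2/3 + 51*k + 190/3).
Solve (k + 1)·f(k+1) − (k + 7)·f(k) = k**3 + 38*k**2/3 + 51*k + 190/3.
From deg A=1, deg B=1, deg C=3: d=6.
Solving with deg f ≤ 6: f(k) = k*(k + 2)*(k + 4)*(k + 5)*(k**2 + 10*k + 27)/54.
R(k) = B(k−1)·f(k)/C(k) = k*(k + 2)*(k + 4)*(k + 7)*(k**2 + 10*k + 27)/(18*(3*k**2 + 23*k + 38)); s_k = R·t_k = k*(k**2 + 10*k + 27)/(18*(k**3 + 10*k**2 + 27*k + 18)).
s_(k+1) − s_k = (3*k**2 + 23*k + 38)/(k**6 + 23*k**5 + 207*k**4 + 925*k**3 + 2144*k**2 + 2412*k + 1008) = t_k.
Telescope: S(n) = s_(n+1) − s_(0) = (n**3 + 13*n**2 + 50*n + 38)/(18*(n**3 + 13*n**2 + 50*n + 56)) − (0) = (n**3 + 13*n**2 + 50*n + 38)/(18*(n**3 + 13*n**2 + 50*n + 56)).

S(n) = \frac{n^{3} + 13 n^{2} + 50 n + 38}{18 \left(n^{3} + 13 n^{2} + 50 n + 56\right)}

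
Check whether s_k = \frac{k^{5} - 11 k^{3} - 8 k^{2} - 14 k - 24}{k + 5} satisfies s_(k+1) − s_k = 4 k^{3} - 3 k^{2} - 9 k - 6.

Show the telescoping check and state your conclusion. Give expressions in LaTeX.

Invalid: residual \frac{2 \left(- 3 k^{4} - 20 k^{3} + 22 k^{2} + 49 k + 22\right)}{k^{2} + 11 k + 30} ≠ 0.

s_(k+1) = (k**5 + 5*k**4 - k**3 - 31*k**2 - 58*k - 56)/(k + 6)
s_(k+1) − s_k = (4*k**5 + 35*k**4 + 38*k**3 - 151*k**2 - 238*k - 136)/(k**2 + 11*k + 30)
(s_(k+1) − s_k) − t_k = 2*(-3*k**4 - 20*k**3 + 22*k**2 + 49*k + 22)/(k**2 + 11*k + 30)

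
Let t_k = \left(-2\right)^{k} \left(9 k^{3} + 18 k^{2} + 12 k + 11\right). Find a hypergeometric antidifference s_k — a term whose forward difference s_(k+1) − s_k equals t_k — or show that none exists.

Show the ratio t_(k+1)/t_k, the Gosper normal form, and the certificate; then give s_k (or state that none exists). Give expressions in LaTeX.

Step 1: r(k) = 2*(-9*k**3 - 45*k**2 - 75*k - 50)/(9*k**3 + 18*k**2 + 12*k + 11).
A = -2, B = 1, C = k**3 + 2*k**2 + 4*k/3 + 11/9.
Key eq: (-2)·f(k+1) = (1)·f(k) + (k**3 + 2*k**2 + 4*k/3 + 11/9).
From deg A=0, deg B=0, deg C=3: d=3.
Solve for f: f(k) = -(3*k**3 - 2*k + 3)/9 (degree 3 ≤ 3).
Certificate R = B(k−1)f/C = -(3*k**3 - 2*k + 3)/(9*k**3 + 18*k**2 + 12*k + 11) gives s_k = (-2)**k*(-3*k**3 + 2*k - 3).
Check: Δs_k = (-2)**k*(9*k**3 + 18*k**2 + 12*k + 11). ✓

s_k = \left(-2\right)^{k} \left(- 3 k^{3} + 2 k - 3\right)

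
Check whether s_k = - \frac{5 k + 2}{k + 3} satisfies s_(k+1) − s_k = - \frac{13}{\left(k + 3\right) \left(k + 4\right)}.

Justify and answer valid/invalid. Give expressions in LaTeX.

s_(k+1) = (-5*k - 7)/(k + 4)
s_(k+1) − s_k = -13/(k**2 + 7*k + 12)
(s_(k+1) − s_k) − t_k = 0

valid; difference matches t_k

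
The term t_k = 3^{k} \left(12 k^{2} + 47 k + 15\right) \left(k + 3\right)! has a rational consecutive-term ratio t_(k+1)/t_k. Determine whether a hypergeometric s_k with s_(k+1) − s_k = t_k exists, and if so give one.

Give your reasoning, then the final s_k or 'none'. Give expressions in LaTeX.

The ratio is 3*(12*k**3 + 119*k**2 + 358*k + 296)/(12*k**2 + 47*k + 15).
Factor: A=3*k + 12; B=1; C=k**2 + 47*k/12 + 5/4.
Key eq: (3*k + 12)·f(k+1) = (1)·f(k) + (k**2 + 47*k/12 + 5/4).
d = 1 from the (1,0,2) case.
A polynomial solution: f(k) = (4*k - 3)/12.
R(k) = B(k−1)·f(k)/C(k) = (4*k - 3)/(12*k**2 + 47*k + 15); s_k = R·t_k = 3**k*(4*k - 3)*factorial(k + 3).
Δs = 3**k*(12*k**2 + 47*k + 15)*factorial(k + 3), as required.

s_k = 3^{k} \left(4 k - 3\right) \left(k + 3\right)!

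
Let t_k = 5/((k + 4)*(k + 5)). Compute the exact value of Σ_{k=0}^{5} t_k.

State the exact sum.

t_(k+1)/t_k = (k + 4)/(k + 6).
Factor: A=k + 4; B=k + 6; C=1.
Set up (k + 4)·f(k+1) − (k + 5)·f(k) − (1) = 0.
Degrees (1,1,0) ⇒ d ≤ 1.
Solving with deg f ≤ 1: f(k) = k/4.
Get s_k = R·t_k = 5*k/(4*(k + 4)) with R(k) = B(k−1)f(k)/C(k) = k*(k + 5)/4.
Verify: 5/(k**2 + 9*k + 20) matches t_k.
Telescoping: Σ = s_(6) − s_(0) = 3/4 − (0) = 3/4.

Σ = 3/4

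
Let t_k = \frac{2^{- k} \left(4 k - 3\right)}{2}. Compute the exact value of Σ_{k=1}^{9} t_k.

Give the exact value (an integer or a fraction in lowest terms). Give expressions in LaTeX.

t_(k+1)/t_k = (4*k + 1)/(2*(4*k - 3)).
Take A(k)=1/2, B(k)=1, C(k)=k - 3/4.
Solve (1/2)·f(k+1) − (1)·f(k) = k - 3/4.
deg f ≤ 1 (via 0,0,1).
Match coefficients ⇒ f(k) = -(4*k + 1)/2.
Then R = B(k−1)f/C = -2*(4*k + 1)/(4*k - 3), so s_k = R(k)·t_k = (-4*k - 1)/2**k.
s_(k+1) − s_k = (4*k - 3)/(2*2**k) = t_k.
Telescoping: Σ = s_(10) − s_(1) = -41/1024 − (-5/2) = 2519/1024.

Σ = 2519/1024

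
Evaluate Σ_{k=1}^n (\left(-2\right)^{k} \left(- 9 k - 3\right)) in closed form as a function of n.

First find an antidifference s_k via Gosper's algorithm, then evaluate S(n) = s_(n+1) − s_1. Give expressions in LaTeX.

S(n) = - 6 \left(-2\right)^{n} n - 4 \left(-2\right)^{n} + 4

t_(k+1)/t_k = 2*(-3*k - 4)/(3*k + 1).
So A=-2 and B=1, with C=k + 1/3.
f must satisfy (-2)·f(k+1) − (1)·f(k) = k + 1/3.
Bound: deg f ≤ 1.
Match coefficients ⇒ f(k) = -(3*k - 1)/9.
Get s_k = R·t_k = (-2)**k*(3*k - 1) with R(k) = B(k−1)f(k)/C(k) = -(3*k - 1)/(3*(3*k + 1)).
s_(k+1) − s_k = (-2)**k*(-9*k - 3) = t_k.
Evaluate: s_(n+1) = (-2)**(n + 1)*(3*n + 2); subtract s_(1) = -4 ⇒ S(n) = -6*(-2)**n*n - 4*(-2)**n + 4.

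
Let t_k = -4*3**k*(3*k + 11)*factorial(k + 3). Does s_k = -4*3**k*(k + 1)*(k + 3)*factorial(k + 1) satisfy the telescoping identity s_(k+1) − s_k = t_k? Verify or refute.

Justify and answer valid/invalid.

s_(k+1) = -12*3**k*(k + 2)*(k + 4)*factorial(k + 2)
s_(k+1) − s_k = -4*3**k*(3*k**3 + 23*k**2 + 56*k + 45)*factorial(k + 1)
(s_(k+1) − s_k) − t_k = 4*3**k*(3*k**2 + 17*k + 21)*factorial(k + 1)

Invalid: residual 4*3**k*(3*k**2 + 17*k + 21)*factorial(k + 1) ≠ 0.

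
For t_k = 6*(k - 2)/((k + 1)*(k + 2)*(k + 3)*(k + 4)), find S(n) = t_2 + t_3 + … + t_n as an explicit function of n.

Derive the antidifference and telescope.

S(n) = (n**3 + 9*n**2 - 34*n + 24)/(20*(n**3 + 9*n**2 + 26*n + 24))

Step 1: r(k) = (k - 1)*(k + 1)/((k - 2)*(k + 5)).
Take A(k)=k + 1, B(k)=k + 5, C(k)=k - 2.
Key eq: (k + 1)·f(k+1) = (k + 4)·f(k) + (k - 2).
From deg A=1, deg B=1, deg C=1: d=3.
Solve for f: f(k) = -k*(k**2 + 6*k + 17)/12 (degree 3 ≤ 3).
R(k) = B(k−1)·f(k)/C(k) = -k*(k + 4)*(k**2 + 6*k + 17)/(12*(k - 2)); s_k = R·t_k = k*(-k**2 - 6*k - 17)/(2*(k + 1)*(k + 2)*(k + 3)).
s_(k+1) − s_k = 6*(k - 2)/(k**4 + 10*k**3 + 35*k**2 + 50*k + 24) = t_k.
Evaluate: s_(n+1) = (-n**3 - 9*n**2 - 32*n - 24)/(2*(n**3 + 9*n**2 + 26*n + 24)); subtract s_(2) = -11/20 ⇒ S(n) = (n**3 + 9*n**2 - 34*n + 24)/(20*(n**3 + 9*n**2 + 26*n + 24)).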